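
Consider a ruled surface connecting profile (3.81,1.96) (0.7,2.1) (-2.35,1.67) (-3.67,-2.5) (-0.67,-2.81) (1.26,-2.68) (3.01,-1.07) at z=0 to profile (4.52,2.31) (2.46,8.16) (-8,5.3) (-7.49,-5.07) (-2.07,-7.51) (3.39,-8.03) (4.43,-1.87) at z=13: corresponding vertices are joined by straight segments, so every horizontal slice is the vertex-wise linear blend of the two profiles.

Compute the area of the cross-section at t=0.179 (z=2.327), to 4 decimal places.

Area at t=0.179: 43.6849

Cross-section at t=0.179: each vertex is (1-t)·p0[i] + t·p1[i].
  v1: (1-0.179)·(3.81,1.96) + 0.179·(4.52,2.31) = (3.9371,2.0227)
  v2: (1-0.179)·(0.7,2.1) + 0.179·(2.46,8.16) = (1.0150,3.1847)
  v3: (1-0.179)·(-2.35,1.67) + 0.179·(-8,5.3) = (-3.3613,2.3198)
  v4: (1-0.179)·(-3.67,-2.5) + 0.179·(-7.49,-5.07) = (-4.3538,-2.9600)
  v5: (1-0.179)·(-0.67,-2.81) + 0.179·(-2.07,-7.51) = (-0.9206,-3.6513)
  v6: (1-0.179)·(1.26,-2.68) + 0.179·(3.39,-8.03) = (1.6413,-3.6376)
  v7: (1-0.179)·(3.01,-1.07) + 0.179·(4.43,-1.87) = (3.2642,-1.2132)
Shoelace sum Σ(x_i·y_{i+1} − x_{i+1}·y_i):
  i=1: 3.9371·3.1847 − 1.0150·2.0227 = +10.4855 (running +10.4855)
  i=2: 1.0150·2.3198 − -3.3613·3.1847 = +13.0597 (running +23.5452)
  i=3: -3.3613·-2.9600 − -4.3538·2.3198 = +20.0495 (running +43.5947)
  i=4: -4.3538·-3.6513 − -0.9206·-2.9600 = +13.1720 (running +56.7666)
  i=5: -0.9206·-3.6376 − 1.6413·-3.6513 = +9.3416 (running +66.1082)
  i=6: 1.6413·-1.2132 − 3.2642·-3.6376 = +9.8828 (running +75.9910)
  i=7: 3.2642·2.0227 − 3.9371·-1.2132 = +11.3788 (running +87.3698)
Area = |Σ|/2 = |87.3698|/2 = 43.6849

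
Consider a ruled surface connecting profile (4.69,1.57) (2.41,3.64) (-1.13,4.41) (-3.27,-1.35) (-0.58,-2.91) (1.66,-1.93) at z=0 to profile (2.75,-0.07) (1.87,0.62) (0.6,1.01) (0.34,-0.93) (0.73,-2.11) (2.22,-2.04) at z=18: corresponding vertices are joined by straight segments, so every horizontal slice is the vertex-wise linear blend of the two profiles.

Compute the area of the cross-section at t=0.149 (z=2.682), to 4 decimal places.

Area at t=0.149: 29.1175

Cross-section at t=0.149: each vertex is (1-t)·p0[i] + t·p1[i].
  v1: (1-0.149)·(4.69,1.57) + 0.149·(2.75,-0.07) = (4.4009,1.3256)
  v2: (1-0.149)·(2.41,3.64) + 0.149·(1.87,0.62) = (2.3295,3.1900)
  v3: (1-0.149)·(-1.13,4.41) + 0.149·(0.6,1.01) = (-0.8722,3.9034)
  v4: (1-0.149)·(-3.27,-1.35) + 0.149·(0.34,-0.93) = (-2.7321,-1.2874)
  v5: (1-0.149)·(-0.58,-2.91) + 0.149·(0.73,-2.11) = (-0.3848,-2.7908)
  v6: (1-0.149)·(1.66,-1.93) + 0.149·(2.22,-2.04) = (1.7434,-1.9464)
Shoelace sum Σ(x_i·y_{i+1} − x_{i+1}·y_i):
  i=1: 4.4009·3.1900 − 2.3295·1.3256 = +10.9510 (running +10.9510)
  i=2: 2.3295·3.9034 − -0.8722·3.1900 = +11.8756 (running +22.8265)
  i=3: -0.8722·-1.2874 − -2.7321·3.9034 = +11.7874 (running +34.6140)
  i=4: -2.7321·-2.7908 − -0.3848·-1.2874 = +7.1294 (running +41.7433)
  i=5: -0.3848·-1.9464 − 1.7434·-2.7908 = +5.6146 (running +47.3579)
  i=6: 1.7434·1.3256 − 4.4009·-1.9464 = +10.8771 (running +58.2350)
Area = |Σ|/2 = |58.2350|/2 = 29.1175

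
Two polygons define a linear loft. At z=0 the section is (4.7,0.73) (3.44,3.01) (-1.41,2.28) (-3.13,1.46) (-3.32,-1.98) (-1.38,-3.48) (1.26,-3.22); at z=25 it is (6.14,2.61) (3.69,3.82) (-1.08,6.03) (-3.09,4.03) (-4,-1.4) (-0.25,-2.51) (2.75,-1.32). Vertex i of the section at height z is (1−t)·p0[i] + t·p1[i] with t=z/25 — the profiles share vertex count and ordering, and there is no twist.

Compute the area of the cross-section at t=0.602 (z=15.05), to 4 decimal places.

Area at t=0.602: 46.4889

Cross-section at t=0.602: each vertex is (1-t)·p0[i] + t·p1[i].
  v1: (1-0.602)·(4.7,0.73) + 0.602·(6.14,2.61) = (5.5669,1.8618)
  v2: (1-0.602)·(3.44,3.01) + 0.602·(3.69,3.82) = (3.5905,3.4976)
  v3: (1-0.602)·(-1.41,2.28) + 0.602·(-1.08,6.03) = (-1.2113,4.5375)
  v4: (1-0.602)·(-3.13,1.46) + 0.602·(-3.09,4.03) = (-3.1059,3.0071)
  v5: (1-0.602)·(-3.32,-1.98) + 0.602·(-4,-1.4) = (-3.7294,-1.6308)
  v6: (1-0.602)·(-1.38,-3.48) + 0.602·(-0.25,-2.51) = (-0.6997,-2.8961)
  v7: (1-0.602)·(1.26,-3.22) + 0.602·(2.75,-1.32) = (2.1570,-2.0762)
Shoelace sum Σ(x_i·y_{i+1} − x_{i+1}·y_i):
  i=1: 5.5669·3.4976 − 3.5905·1.8618 = +12.7862 (running +12.7862)
  i=2: 3.5905·4.5375 − -1.2113·3.4976 = +20.5287 (running +33.3149)
  i=3: -1.2113·3.0071 − -3.1059·4.5375 = +10.4504 (running +43.7653)
  i=4: -3.1059·-1.6308 − -3.7294·3.0071 = +16.2800 (running +60.0453)
  i=5: -3.7294·-2.8961 − -0.6997·-1.6308 = +9.6593 (running +69.7046)
  i=6: -0.6997·-2.0762 − 2.1570·-2.8961 = +7.6995 (running +77.4041)
  i=7: 2.1570·1.8618 − 5.5669·-2.0762 = +15.5737 (running +92.9779)
Area = |Σ|/2 = |92.9779|/2 = 46.4889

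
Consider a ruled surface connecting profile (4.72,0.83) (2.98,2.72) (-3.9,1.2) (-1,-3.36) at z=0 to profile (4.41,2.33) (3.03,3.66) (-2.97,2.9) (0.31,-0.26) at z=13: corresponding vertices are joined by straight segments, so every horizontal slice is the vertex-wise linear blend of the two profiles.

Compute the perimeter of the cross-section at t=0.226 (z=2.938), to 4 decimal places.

Perimeter at t=0.226: 21.0074

Cross-section at t=0.226: each vertex is (1-t)·p0[i] + t·p1[i].
  v1: (1-0.226)·(4.72,0.83) + 0.226·(4.41,2.33) = (4.6499,1.1690)
  v2: (1-0.226)·(2.98,2.72) + 0.226·(3.03,3.66) = (2.9913,2.9324)
  v3: (1-0.226)·(-3.9,1.2) + 0.226·(-2.97,2.9) = (-3.6898,1.5842)
  v4: (1-0.226)·(-1,-3.36) + 0.226·(0.31,-0.26) = (-0.7039,-2.6594)
Perimeter = Σ |v_{i+1} − v_i|:
  edge 1→2: √(-1.6586² + 1.7634²) = 2.4209 (running 2.4209)
  edge 2→3: √(-6.6811² + -1.3482²) = 6.8158 (running 9.2367)
  edge 3→4: √(2.9859² + -4.2436²) = 5.1888 (running 14.4255)
  edge 4→1: √(5.3539² + 3.8284²) = 6.5818 (running 21.0074)
Perimeter = 21.0074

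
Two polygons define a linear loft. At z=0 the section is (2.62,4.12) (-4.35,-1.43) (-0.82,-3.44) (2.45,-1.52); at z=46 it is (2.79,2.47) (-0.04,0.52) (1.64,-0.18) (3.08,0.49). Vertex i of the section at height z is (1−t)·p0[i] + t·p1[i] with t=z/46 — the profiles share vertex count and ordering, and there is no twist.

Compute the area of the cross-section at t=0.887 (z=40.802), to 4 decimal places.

Cross-section at t=0.887: each vertex is (1-t)·p0[i] + t·p1[i].
  v1: (1-0.887)·(2.62,4.12) + 0.887·(2.79,2.47) = (2.7708,2.6564)
  v2: (1-0.887)·(-4.35,-1.43) + 0.887·(-0.04,0.52) = (-0.5270,0.2997)
  v3: (1-0.887)·(-0.82,-3.44) + 0.887·(1.64,-0.18) = (1.3620,-0.5484)
  v4: (1-0.887)·(2.45,-1.52) + 0.887·(3.08,0.49) = (3.0088,0.2629)
Shoelace sum Σ(x_i·y_{i+1} − x_{i+1}·y_i):
  i=1: 2.7708·0.2997 − -0.5270·2.6564 = +2.2303 (running +2.2303)
  i=2: -0.5270·-0.5484 − 1.3620·0.2997 = -0.1191 (running +2.1112)
  i=3: 1.3620·0.2629 − 3.0088·-0.5484 = +2.0080 (running +4.1192)
  i=4: 3.0088·2.6564 − 2.7708·0.2629 = +7.2644 (running +11.3836)
Area = |Σ|/2 = |11.3836|/2 = 5.6918

Area at t=0.887: 5.6918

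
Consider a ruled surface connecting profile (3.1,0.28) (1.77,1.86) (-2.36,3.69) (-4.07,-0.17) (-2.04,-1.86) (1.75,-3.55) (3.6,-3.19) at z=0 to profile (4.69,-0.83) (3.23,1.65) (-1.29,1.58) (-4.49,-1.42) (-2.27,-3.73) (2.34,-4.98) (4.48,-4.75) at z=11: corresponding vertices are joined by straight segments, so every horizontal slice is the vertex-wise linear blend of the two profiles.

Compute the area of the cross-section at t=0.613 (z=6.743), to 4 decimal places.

Area at t=0.613: 40.6003

Cross-section at t=0.613: each vertex is (1-t)·p0[i] + t·p1[i].
  v1: (1-0.613)·(3.1,0.28) + 0.613·(4.69,-0.83) = (4.0747,-0.4004)
  v2: (1-0.613)·(1.77,1.86) + 0.613·(3.23,1.65) = (2.6650,1.7313)
  v3: (1-0.613)·(-2.36,3.69) + 0.613·(-1.29,1.58) = (-1.7041,2.3966)
  v4: (1-0.613)·(-4.07,-0.17) + 0.613·(-4.49,-1.42) = (-4.3275,-0.9362)
  v5: (1-0.613)·(-2.04,-1.86) + 0.613·(-2.27,-3.73) = (-2.1810,-3.0063)
  v6: (1-0.613)·(1.75,-3.55) + 0.613·(2.34,-4.98) = (2.1117,-4.4266)
  v7: (1-0.613)·(3.6,-3.19) + 0.613·(4.48,-4.75) = (4.1394,-4.1463)
Shoelace sum Σ(x_i·y_{i+1} − x_{i+1}·y_i):
  i=1: 4.0747·1.7313 − 2.6650·-0.4004 = +8.1215 (running +8.1215)
  i=2: 2.6650·2.3966 − -1.7041·1.7313 = +9.3371 (running +17.4585)
  i=3: -1.7041·-0.9362 − -4.3275·2.3966 = +11.9665 (running +29.4251)
  i=4: -4.3275·-3.0063 − -2.1810·-0.9362 = +10.9677 (running +40.3928)
  i=5: -2.1810·-4.4266 − 2.1117·-3.0063 = +16.0027 (running +56.3955)
  i=6: 2.1117·-4.1463 − 4.1394·-4.4266 = +9.5680 (running +65.9635)
  i=7: 4.1394·-0.4004 − 4.0747·-4.1463 = +15.2372 (running +81.2007)
Area = |Σ|/2 = |81.2007|/2 = 40.6003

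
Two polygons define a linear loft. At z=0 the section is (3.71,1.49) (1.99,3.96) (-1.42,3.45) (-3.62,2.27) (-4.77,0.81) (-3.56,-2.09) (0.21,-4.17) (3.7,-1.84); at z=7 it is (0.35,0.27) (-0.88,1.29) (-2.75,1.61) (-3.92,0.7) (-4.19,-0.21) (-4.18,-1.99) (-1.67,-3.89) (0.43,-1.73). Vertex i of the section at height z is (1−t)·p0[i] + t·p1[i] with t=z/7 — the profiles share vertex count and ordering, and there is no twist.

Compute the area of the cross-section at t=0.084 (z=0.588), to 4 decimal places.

Area at t=0.084: 45.3608

Cross-section at t=0.084: each vertex is (1-t)·p0[i] + t·p1[i].
  v1: (1-0.084)·(3.71,1.49) + 0.084·(0.35,0.27) = (3.4278,1.3875)
  v2: (1-0.084)·(1.99,3.96) + 0.084·(-0.88,1.29) = (1.7489,3.7357)
  v3: (1-0.084)·(-1.42,3.45) + 0.084·(-2.75,1.61) = (-1.5317,3.2954)
  v4: (1-0.084)·(-3.62,2.27) + 0.084·(-3.92,0.7) = (-3.6452,2.1381)
  v5: (1-0.084)·(-4.77,0.81) + 0.084·(-4.19,-0.21) = (-4.7213,0.7243)
  v6: (1-0.084)·(-3.56,-2.09) + 0.084·(-4.18,-1.99) = (-3.6121,-2.0816)
  v7: (1-0.084)·(0.21,-4.17) + 0.084·(-1.67,-3.89) = (0.0521,-4.1465)
  v8: (1-0.084)·(3.7,-1.84) + 0.084·(0.43,-1.73) = (3.4253,-1.8308)
Shoelace sum Σ(x_i·y_{i+1} − x_{i+1}·y_i):
  i=1: 3.4278·3.7357 − 1.7489·1.3875 = +10.3785 (running +10.3785)
  i=2: 1.7489·3.2954 − -1.5317·3.7357 = +11.4855 (running +21.8640)
  i=3: -1.5317·2.1381 − -3.6452·3.2954 = +8.7375 (running +30.6016)
  i=4: -3.6452·0.7243 − -4.7213·2.1381 = +7.4544 (running +38.0559)
  i=5: -4.7213·-2.0816 − -3.6121·0.7243 = +12.4441 (running +50.5001)
  i=6: -3.6121·-4.1465 − 0.0521·-2.0816 = +15.0858 (running +65.5859)
  i=7: 0.0521·-1.8308 − 3.4253·-4.1465 = +14.1077 (running +79.6936)
  i=8: 3.4253·1.3875 − 3.4278·-1.8308 = +11.0281 (running +90.7217)
Area = |Σ|/2 = |90.7217|/2 = 45.3608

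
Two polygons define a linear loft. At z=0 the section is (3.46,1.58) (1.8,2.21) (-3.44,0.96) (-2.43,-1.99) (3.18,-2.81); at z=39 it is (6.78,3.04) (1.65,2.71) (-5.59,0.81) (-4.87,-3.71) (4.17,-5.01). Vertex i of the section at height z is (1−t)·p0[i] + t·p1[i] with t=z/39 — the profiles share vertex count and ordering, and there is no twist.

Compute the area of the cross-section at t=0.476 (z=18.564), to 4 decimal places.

Area at t=0.476: 44.2263

Cross-section at t=0.476: each vertex is (1-t)·p0[i] + t·p1[i].
  v1: (1-0.476)·(3.46,1.58) + 0.476·(6.78,3.04) = (5.0403,2.2750)
  v2: (1-0.476)·(1.8,2.21) + 0.476·(1.65,2.71) = (1.7286,2.4480)
  v3: (1-0.476)·(-3.44,0.96) + 0.476·(-5.59,0.81) = (-4.4634,0.8886)
  v4: (1-0.476)·(-2.43,-1.99) + 0.476·(-4.87,-3.71) = (-3.5914,-2.8087)
  v5: (1-0.476)·(3.18,-2.81) + 0.476·(4.17,-5.01) = (3.6512,-3.8572)
Shoelace sum Σ(x_i·y_{i+1} − x_{i+1}·y_i):
  i=1: 5.0403·2.4480 − 1.7286·2.2750 = +8.4062 (running +8.4062)
  i=2: 1.7286·0.8886 − -4.4634·2.4480 = +12.4624 (running +20.8686)
  i=3: -4.4634·-2.8087 − -3.5914·0.8886 = +15.7278 (running +36.5964)
  i=4: -3.5914·-3.8572 − 3.6512·-2.8087 = +24.1082 (running +60.7047)
  i=5: 3.6512·2.2750 − 5.0403·-3.8572 = +27.7479 (running +88.4526)
Area = |Σ|/2 = |88.4526|/2 = 44.2263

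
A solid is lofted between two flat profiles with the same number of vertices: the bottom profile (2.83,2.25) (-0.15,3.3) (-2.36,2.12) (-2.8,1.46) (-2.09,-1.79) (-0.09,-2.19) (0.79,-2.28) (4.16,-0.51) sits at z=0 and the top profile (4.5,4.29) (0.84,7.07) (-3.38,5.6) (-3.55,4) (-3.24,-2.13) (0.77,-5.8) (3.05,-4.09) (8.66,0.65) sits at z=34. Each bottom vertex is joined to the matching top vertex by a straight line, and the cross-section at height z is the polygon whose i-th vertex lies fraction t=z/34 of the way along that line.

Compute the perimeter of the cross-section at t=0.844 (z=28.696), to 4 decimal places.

Perimeter at t=0.844: 34.9304

Cross-section at t=0.844: each vertex is (1-t)·p0[i] + t·p1[i].
  v1: (1-0.844)·(2.83,2.25) + 0.844·(4.5,4.29) = (4.2395,3.9718)
  v2: (1-0.844)·(-0.15,3.3) + 0.844·(0.84,7.07) = (0.6856,6.4819)
  v3: (1-0.844)·(-2.36,2.12) + 0.844·(-3.38,5.6) = (-3.2209,5.0571)
  v4: (1-0.844)·(-2.8,1.46) + 0.844·(-3.55,4) = (-3.4330,3.6038)
  v5: (1-0.844)·(-2.09,-1.79) + 0.844·(-3.24,-2.13) = (-3.0606,-2.0770)
  v6: (1-0.844)·(-0.09,-2.19) + 0.844·(0.77,-5.8) = (0.6358,-5.2368)
  v7: (1-0.844)·(0.79,-2.28) + 0.844·(3.05,-4.09) = (2.6974,-3.8076)
  v8: (1-0.844)·(4.16,-0.51) + 0.844·(8.66,0.65) = (7.9580,0.4690)
Perimeter = Σ |v_{i+1} − v_i|:
  edge 1→2: √(-3.5539² + 2.5101²) = 4.3510 (running 4.3510)
  edge 2→3: √(-3.9064² + -1.4248²) = 4.1582 (running 8.5091)
  edge 3→4: √(-0.2121² + -1.4534²) = 1.4688 (running 9.9779)
  edge 4→5: √(0.3724² + -5.6807²) = 5.6929 (running 15.6708)
  edge 5→6: √(3.6964² + -3.1599²) = 4.8630 (running 20.5338)
  edge 6→7: √(2.0616² + 1.4292²) = 2.5085 (running 23.0423)
  edge 7→8: √(5.2606² + 4.2767²) = 6.7796 (running 29.8220)
  edge 8→1: √(-3.7185² + 3.5027²) = 5.1085 (running 34.9304)
Perimeter = 34.9304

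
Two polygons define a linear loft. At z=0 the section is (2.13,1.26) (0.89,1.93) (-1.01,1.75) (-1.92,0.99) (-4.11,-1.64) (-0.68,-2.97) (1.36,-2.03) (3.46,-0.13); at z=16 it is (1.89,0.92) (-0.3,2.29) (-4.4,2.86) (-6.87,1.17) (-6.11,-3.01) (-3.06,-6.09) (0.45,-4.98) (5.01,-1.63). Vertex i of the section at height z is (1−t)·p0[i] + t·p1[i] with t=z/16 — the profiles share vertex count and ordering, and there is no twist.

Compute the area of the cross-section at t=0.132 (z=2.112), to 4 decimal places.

Area at t=0.132: 26.6175

Cross-section at t=0.132: each vertex is (1-t)·p0[i] + t·p1[i].
  v1: (1-0.132)·(2.13,1.26) + 0.132·(1.89,0.92) = (2.0983,1.2151)
  v2: (1-0.132)·(0.89,1.93) + 0.132·(-0.3,2.29) = (0.7329,1.9775)
  v3: (1-0.132)·(-1.01,1.75) + 0.132·(-4.4,2.86) = (-1.4575,1.8965)
  v4: (1-0.132)·(-1.92,0.99) + 0.132·(-6.87,1.17) = (-2.5734,1.0138)
  v5: (1-0.132)·(-4.11,-1.64) + 0.132·(-6.11,-3.01) = (-4.3740,-1.8208)
  v6: (1-0.132)·(-0.68,-2.97) + 0.132·(-3.06,-6.09) = (-0.9942,-3.3818)
  v7: (1-0.132)·(1.36,-2.03) + 0.132·(0.45,-4.98) = (1.2399,-2.4194)
  v8: (1-0.132)·(3.46,-0.13) + 0.132·(5.01,-1.63) = (3.6646,-0.3280)
Shoelace sum Σ(x_i·y_{i+1} − x_{i+1}·y_i):
  i=1: 2.0983·1.9775 − 0.7329·1.2151 = +3.2589 (running +3.2589)
  i=2: 0.7329·1.8965 − -1.4575·1.9775 = +4.2722 (running +7.5311)
  i=3: -1.4575·1.0138 − -2.5734·1.8965 = +3.4030 (running +10.9340)
  i=4: -2.5734·-1.8208 − -4.3740·1.0138 = +9.1199 (running +20.0540)
  i=5: -4.3740·-3.3818 − -0.9942·-1.8208 = +12.9820 (running +33.0359)
  i=6: -0.9942·-2.4194 − 1.2399·-3.3818 = +6.5983 (running +39.6343)
  i=7: 1.2399·-0.3280 − 3.6646·-2.4194 = +8.4595 (running +48.0937)
  i=8: 3.6646·1.2151 − 2.0983·-0.3280 = +5.1412 (running +53.2349)
Area = |Σ|/2 = |53.2349|/2 = 26.6175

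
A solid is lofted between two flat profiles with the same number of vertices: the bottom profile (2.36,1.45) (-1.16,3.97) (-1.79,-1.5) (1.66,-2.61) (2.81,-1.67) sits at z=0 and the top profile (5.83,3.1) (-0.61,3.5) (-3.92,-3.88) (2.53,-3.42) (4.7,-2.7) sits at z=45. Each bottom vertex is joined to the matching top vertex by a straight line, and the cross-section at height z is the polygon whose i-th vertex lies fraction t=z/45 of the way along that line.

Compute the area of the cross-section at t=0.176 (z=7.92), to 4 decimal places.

Area at t=0.176: 24.7775

Cross-section at t=0.176: each vertex is (1-t)·p0[i] + t·p1[i].
  v1: (1-0.176)·(2.36,1.45) + 0.176·(5.83,3.1) = (2.9707,1.7404)
  v2: (1-0.176)·(-1.16,3.97) + 0.176·(-0.61,3.5) = (-1.0632,3.8873)
  v3: (1-0.176)·(-1.79,-1.5) + 0.176·(-3.92,-3.88) = (-2.1649,-1.9189)
  v4: (1-0.176)·(1.66,-2.61) + 0.176·(2.53,-3.42) = (1.8131,-2.7526)
  v5: (1-0.176)·(2.81,-1.67) + 0.176·(4.7,-2.7) = (3.1426,-1.8513)
Shoelace sum Σ(x_i·y_{i+1} − x_{i+1}·y_i):
  i=1: 2.9707·3.8873 − -1.0632·1.7404 = +13.3984 (running +13.3984)
  i=2: -1.0632·-1.9189 − -2.1649·3.8873 = +10.4556 (running +23.8541)
  i=3: -2.1649·-2.7526 − 1.8131·-1.9189 = +9.4381 (running +33.2922)
  i=4: 1.8131·-1.8513 − 3.1426·-2.7526 = +5.2937 (running +38.5859)
  i=5: 3.1426·1.7404 − 2.9707·-1.8513 = +10.9691 (running +49.5550)
Area = |Σ|/2 = |49.5550|/2 = 24.7775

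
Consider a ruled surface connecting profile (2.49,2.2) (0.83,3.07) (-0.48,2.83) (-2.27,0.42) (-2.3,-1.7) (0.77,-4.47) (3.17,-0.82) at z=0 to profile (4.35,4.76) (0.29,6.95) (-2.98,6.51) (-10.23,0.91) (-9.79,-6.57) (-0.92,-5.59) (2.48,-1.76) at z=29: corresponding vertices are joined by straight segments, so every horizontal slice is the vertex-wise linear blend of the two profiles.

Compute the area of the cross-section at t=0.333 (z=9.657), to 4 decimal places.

Cross-section at t=0.333: each vertex is (1-t)·p0[i] + t·p1[i].
  v1: (1-0.333)·(2.49,2.2) + 0.333·(4.35,4.76) = (3.1094,3.0525)
  v2: (1-0.333)·(0.83,3.07) + 0.333·(0.29,6.95) = (0.6502,4.3620)
  v3: (1-0.333)·(-0.48,2.83) + 0.333·(-2.98,6.51) = (-1.3125,4.0554)
  v4: (1-0.333)·(-2.27,0.42) + 0.333·(-10.23,0.91) = (-4.9207,0.5832)
  v5: (1-0.333)·(-2.3,-1.7) + 0.333·(-9.79,-6.57) = (-4.7942,-3.3217)
  v6: (1-0.333)·(0.77,-4.47) + 0.333·(-0.92,-5.59) = (0.2072,-4.8430)
  v7: (1-0.333)·(3.17,-0.82) + 0.333·(2.48,-1.76) = (2.9402,-1.1330)
Shoelace sum Σ(x_i·y_{i+1} − x_{i+1}·y_i):
  i=1: 3.1094·4.3620 − 0.6502·3.0525 = +11.5786 (running +11.5786)
  i=2: 0.6502·4.0554 − -1.3125·4.3620 = +8.3619 (running +19.9405)
  i=3: -1.3125·0.5832 − -4.9207·4.0554 = +19.1901 (running +39.1306)
  i=4: -4.9207·-3.3217 − -4.7942·0.5832 = +19.1409 (running +58.2715)
  i=5: -4.7942·-4.8430 − 0.2072·-3.3217 = +23.9063 (running +82.1779)
  i=6: 0.2072·-1.1330 − 2.9402·-4.8430 = +14.0046 (running +96.1825)
  i=7: 2.9402·3.0525 − 3.1094·-1.1330 = +12.4980 (running +108.6805)
Area = |Σ|/2 = |108.6805|/2 = 54.3402

Area at t=0.333: 54.3402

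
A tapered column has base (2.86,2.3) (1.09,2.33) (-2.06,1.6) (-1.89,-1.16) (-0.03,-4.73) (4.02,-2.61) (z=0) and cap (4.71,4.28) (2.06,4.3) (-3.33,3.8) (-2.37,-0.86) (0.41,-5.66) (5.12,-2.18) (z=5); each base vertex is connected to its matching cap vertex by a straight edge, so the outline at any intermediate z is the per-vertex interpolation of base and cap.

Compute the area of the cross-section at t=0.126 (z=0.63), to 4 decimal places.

Area at t=0.126: 33.5596

Cross-section at t=0.126: each vertex is (1-t)·p0[i] + t·p1[i].
  v1: (1-0.126)·(2.86,2.3) + 0.126·(4.71,4.28) = (3.0931,2.5495)
  v2: (1-0.126)·(1.09,2.33) + 0.126·(2.06,4.3) = (1.2122,2.5782)
  v3: (1-0.126)·(-2.06,1.6) + 0.126·(-3.33,3.8) = (-2.2200,1.8772)
  v4: (1-0.126)·(-1.89,-1.16) + 0.126·(-2.37,-0.86) = (-1.9505,-1.1222)
  v5: (1-0.126)·(-0.03,-4.73) + 0.126·(0.41,-5.66) = (0.0254,-4.8472)
  v6: (1-0.126)·(4.02,-2.61) + 0.126·(5.12,-2.18) = (4.1586,-2.5558)
Shoelace sum Σ(x_i·y_{i+1} − x_{i+1}·y_i):
  i=1: 3.0931·2.5782 − 1.2122·2.5495 = +4.8842 (running +4.8842)
  i=2: 1.2122·1.8772 − -2.2200·2.5782 = +7.9993 (running +12.8834)
  i=3: -2.2200·-1.1222 − -1.9505·1.8772 = +6.1527 (running +19.0362)
  i=4: -1.9505·-4.8472 − 0.0254·-1.1222 = +9.4829 (running +28.5191)
  i=5: 0.0254·-2.5558 − 4.1586·-4.8472 = +20.0925 (running +48.6115)
  i=6: 4.1586·2.5495 − 3.0931·-2.5558 = +18.5077 (running +67.1192)
Area = |Σ|/2 = |67.1192|/2 = 33.5596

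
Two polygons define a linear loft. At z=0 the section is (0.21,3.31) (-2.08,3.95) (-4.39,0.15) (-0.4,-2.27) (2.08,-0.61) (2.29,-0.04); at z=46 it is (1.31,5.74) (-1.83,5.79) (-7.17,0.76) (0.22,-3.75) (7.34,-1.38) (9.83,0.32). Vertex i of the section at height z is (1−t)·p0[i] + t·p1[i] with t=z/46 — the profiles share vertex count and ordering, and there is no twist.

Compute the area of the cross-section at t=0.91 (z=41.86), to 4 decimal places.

Area at t=0.91: 84.1667

Cross-section at t=0.91: each vertex is (1-t)·p0[i] + t·p1[i].
  v1: (1-0.91)·(0.21,3.31) + 0.91·(1.31,5.74) = (1.2110,5.5213)
  v2: (1-0.91)·(-2.08,3.95) + 0.91·(-1.83,5.79) = (-1.8525,5.6244)
  v3: (1-0.91)·(-4.39,0.15) + 0.91·(-7.17,0.76) = (-6.9198,0.7051)
  v4: (1-0.91)·(-0.4,-2.27) + 0.91·(0.22,-3.75) = (0.1642,-3.6168)
  v5: (1-0.91)·(2.08,-0.61) + 0.91·(7.34,-1.38) = (6.8666,-1.3107)
  v6: (1-0.91)·(2.29,-0.04) + 0.91·(9.83,0.32) = (9.1514,0.2876)
Shoelace sum Σ(x_i·y_{i+1} − x_{i+1}·y_i):
  i=1: 1.2110·5.6244 − -1.8525·5.5213 = +17.0394 (running +17.0394)
  i=2: -1.8525·0.7051 − -6.9198·5.6244 = +37.6135 (running +54.6529)
  i=3: -6.9198·-3.6168 − 0.1642·0.7051 = +24.9118 (running +79.5646)
  i=4: 0.1642·-1.3107 − 6.8666·-3.6168 = +24.6199 (running +104.1845)
  i=5: 6.8666·0.2876 − 9.1514·-1.3107 = +13.9696 (running +118.1541)
  i=6: 9.1514·5.5213 − 1.2110·0.2876 = +50.1793 (running +168.3335)
Area = |Σ|/2 = |168.3335|/2 = 84.1667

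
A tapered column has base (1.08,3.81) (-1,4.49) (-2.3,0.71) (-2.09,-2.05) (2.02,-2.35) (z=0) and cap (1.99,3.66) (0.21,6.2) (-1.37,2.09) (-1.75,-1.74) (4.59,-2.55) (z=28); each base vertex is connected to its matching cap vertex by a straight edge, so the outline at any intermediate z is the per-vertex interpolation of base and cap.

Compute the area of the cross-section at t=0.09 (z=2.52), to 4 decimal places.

Area at t=0.09: 22.6274

Cross-section at t=0.09: each vertex is (1-t)·p0[i] + t·p1[i].
  v1: (1-0.09)·(1.08,3.81) + 0.09·(1.99,3.66) = (1.1619,3.7965)
  v2: (1-0.09)·(-1,4.49) + 0.09·(0.21,6.2) = (-0.8911,4.6439)
  v3: (1-0.09)·(-2.3,0.71) + 0.09·(-1.37,2.09) = (-2.2163,0.8342)
  v4: (1-0.09)·(-2.09,-2.05) + 0.09·(-1.75,-1.74) = (-2.0594,-2.0221)
  v5: (1-0.09)·(2.02,-2.35) + 0.09·(4.59,-2.55) = (2.2513,-2.3680)
Shoelace sum Σ(x_i·y_{i+1} − x_{i+1}·y_i):
  i=1: 1.1619·4.6439 − -0.8911·3.7965 = +8.7788 (running +8.7788)
  i=2: -0.8911·0.8342 − -2.2163·4.6439 = +9.5489 (running +18.3277)
  i=3: -2.2163·-2.0221 − -2.0594·0.8342 = +6.1995 (running +24.5273)
  i=4: -2.0594·-2.3680 − 2.2513·-2.0221 = +9.4290 (running +33.9563)
  i=5: 2.2513·3.7965 − 1.1619·-2.3680 = +11.2984 (running +45.2547)
Area = |Σ|/2 = |45.2547|/2 = 22.6274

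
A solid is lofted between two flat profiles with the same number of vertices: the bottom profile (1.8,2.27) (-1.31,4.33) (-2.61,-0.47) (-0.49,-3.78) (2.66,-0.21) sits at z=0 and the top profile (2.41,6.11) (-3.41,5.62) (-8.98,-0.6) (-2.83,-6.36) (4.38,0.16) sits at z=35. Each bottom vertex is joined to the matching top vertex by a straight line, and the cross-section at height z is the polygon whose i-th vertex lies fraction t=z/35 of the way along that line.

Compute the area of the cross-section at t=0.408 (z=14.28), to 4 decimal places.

Area at t=0.408: 49.2305

Cross-section at t=0.408: each vertex is (1-t)·p0[i] + t·p1[i].
  v1: (1-0.408)·(1.8,2.27) + 0.408·(2.41,6.11) = (2.0489,3.8367)
  v2: (1-0.408)·(-1.31,4.33) + 0.408·(-3.41,5.62) = (-2.1668,4.8563)
  v3: (1-0.408)·(-2.61,-0.47) + 0.408·(-8.98,-0.6) = (-5.2090,-0.5230)
  v4: (1-0.408)·(-0.49,-3.78) + 0.408·(-2.83,-6.36) = (-1.4447,-4.8326)
  v5: (1-0.408)·(2.66,-0.21) + 0.408·(4.38,0.16) = (3.3618,-0.0590)
Shoelace sum Σ(x_i·y_{i+1} − x_{i+1}·y_i):
  i=1: 2.0489·4.8563 − -2.1668·3.8367 = +18.2634 (running +18.2634)
  i=2: -2.1668·-0.5230 − -5.2090·4.8563 = +26.4297 (running +44.6931)
  i=3: -5.2090·-4.8326 − -1.4447·-0.5230 = +24.4174 (running +69.1105)
  i=4: -1.4447·-0.0590 − 3.3618·-4.8326 = +16.3315 (running +85.4420)
  i=5: 3.3618·3.8367 − 2.0489·-0.0590 = +13.0191 (running +98.4611)
Area = |Σ|/2 = |98.4611|/2 = 49.2305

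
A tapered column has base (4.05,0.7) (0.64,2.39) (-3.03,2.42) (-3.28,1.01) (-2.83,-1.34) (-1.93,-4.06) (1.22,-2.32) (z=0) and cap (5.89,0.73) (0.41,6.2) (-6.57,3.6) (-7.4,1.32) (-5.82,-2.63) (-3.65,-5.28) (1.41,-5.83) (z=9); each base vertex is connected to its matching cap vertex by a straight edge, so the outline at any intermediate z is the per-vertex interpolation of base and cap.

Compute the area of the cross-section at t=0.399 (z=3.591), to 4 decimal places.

Cross-section at t=0.399: each vertex is (1-t)·p0[i] + t·p1[i].
  v1: (1-0.399)·(4.05,0.7) + 0.399·(5.89,0.73) = (4.7842,0.7120)
  v2: (1-0.399)·(0.64,2.39) + 0.399·(0.41,6.2) = (0.5482,3.9102)
  v3: (1-0.399)·(-3.03,2.42) + 0.399·(-6.57,3.6) = (-4.4425,2.8908)
  v4: (1-0.399)·(-3.28,1.01) + 0.399·(-7.4,1.32) = (-4.9239,1.1337)
  v5: (1-0.399)·(-2.83,-1.34) + 0.399·(-5.82,-2.63) = (-4.0230,-1.8547)
  v6: (1-0.399)·(-1.93,-4.06) + 0.399·(-3.65,-5.28) = (-2.6163,-4.5468)
  v7: (1-0.399)·(1.22,-2.32) + 0.399·(1.41,-5.83) = (1.2958,-3.7205)
Shoelace sum Σ(x_i·y_{i+1} − x_{i+1}·y_i):
  i=1: 4.7842·3.9102 − 0.5482·0.7120 = +18.3167 (running +18.3167)
  i=2: 0.5482·2.8908 − -4.4425·3.9102 = +18.9557 (running +37.2723)
  i=3: -4.4425·1.1337 − -4.9239·2.8908 = +9.1977 (running +46.4700)
  i=4: -4.9239·-1.8547 − -4.0230·1.1337 = +13.6932 (running +60.1632)
  i=5: -4.0230·-4.5468 − -2.6163·-1.8547 = +13.4393 (running +73.6025)
  i=6: -2.6163·-3.7205 − 1.2958·-4.5468 = +15.6256 (running +89.2281)
  i=7: 1.2958·0.7120 − 4.7842·-3.7205 = +18.7220 (running +107.9501)
Area = |Σ|/2 = |107.9501|/2 = 53.9751

Area at t=0.399: 53.9751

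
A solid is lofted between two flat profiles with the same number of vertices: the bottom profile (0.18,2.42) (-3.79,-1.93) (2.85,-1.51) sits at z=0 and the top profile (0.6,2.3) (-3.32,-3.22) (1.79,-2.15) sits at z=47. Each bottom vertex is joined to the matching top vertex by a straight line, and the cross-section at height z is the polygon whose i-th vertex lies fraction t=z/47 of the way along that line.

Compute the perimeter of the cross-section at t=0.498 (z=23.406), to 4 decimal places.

Cross-section at t=0.498: each vertex is (1-t)·p0[i] + t·p1[i].
  v1: (1-0.498)·(0.18,2.42) + 0.498·(0.6,2.3) = (0.3892,2.3602)
  v2: (1-0.498)·(-3.79,-1.93) + 0.498·(-3.32,-3.22) = (-3.5559,-2.5724)
  v3: (1-0.498)·(2.85,-1.51) + 0.498·(1.79,-2.15) = (2.3221,-1.8287)
Perimeter = Σ |v_{i+1} − v_i|:
  edge 1→2: √(-3.9451² + -4.9327²) = 6.3162 (running 6.3162)
  edge 2→3: √(5.8781² + 0.7437²) = 5.9249 (running 12.2412)
  edge 3→1: √(-1.9330² + 4.1890²) = 4.6134 (running 16.8546)
Perimeter = 16.8546

Perimeter at t=0.498: 16.8546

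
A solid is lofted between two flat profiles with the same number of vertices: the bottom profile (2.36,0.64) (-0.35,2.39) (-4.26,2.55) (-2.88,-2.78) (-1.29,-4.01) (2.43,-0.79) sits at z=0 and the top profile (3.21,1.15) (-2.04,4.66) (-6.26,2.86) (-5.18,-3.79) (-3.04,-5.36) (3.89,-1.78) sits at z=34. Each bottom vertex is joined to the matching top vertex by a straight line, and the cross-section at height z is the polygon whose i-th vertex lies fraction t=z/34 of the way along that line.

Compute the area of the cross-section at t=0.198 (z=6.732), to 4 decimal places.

Cross-section at t=0.198: each vertex is (1-t)·p0[i] + t·p1[i].
  v1: (1-0.198)·(2.36,0.64) + 0.198·(3.21,1.15) = (2.5283,0.7410)
  v2: (1-0.198)·(-0.35,2.39) + 0.198·(-2.04,4.66) = (-0.6846,2.8395)
  v3: (1-0.198)·(-4.26,2.55) + 0.198·(-6.26,2.86) = (-4.6560,2.6114)
  v4: (1-0.198)·(-2.88,-2.78) + 0.198·(-5.18,-3.79) = (-3.3354,-2.9800)
  v5: (1-0.198)·(-1.29,-4.01) + 0.198·(-3.04,-5.36) = (-1.6365,-4.2773)
  v6: (1-0.198)·(2.43,-0.79) + 0.198·(3.89,-1.78) = (2.7191,-0.9860)
Shoelace sum Σ(x_i·y_{i+1} − x_{i+1}·y_i):
  i=1: 2.5283·2.8395 − -0.6846·0.7410 = +7.6863 (running +7.6863)
  i=2: -0.6846·2.6114 − -4.6560·2.8395 = +11.4327 (running +19.1190)
  i=3: -4.6560·-2.9800 − -3.3354·2.6114 = +22.5848 (running +41.7038)
  i=4: -3.3354·-4.2773 − -1.6365·-2.9800 = +9.3898 (running +51.0936)
  i=5: -1.6365·-0.9860 − 2.7191·-4.2773 = +13.2439 (running +64.3375)
  i=6: 2.7191·0.7410 − 2.5283·-0.9860 = +4.5077 (running +68.8453)
Area = |Σ|/2 = |68.8453|/2 = 34.4226

Area at t=0.198: 34.4226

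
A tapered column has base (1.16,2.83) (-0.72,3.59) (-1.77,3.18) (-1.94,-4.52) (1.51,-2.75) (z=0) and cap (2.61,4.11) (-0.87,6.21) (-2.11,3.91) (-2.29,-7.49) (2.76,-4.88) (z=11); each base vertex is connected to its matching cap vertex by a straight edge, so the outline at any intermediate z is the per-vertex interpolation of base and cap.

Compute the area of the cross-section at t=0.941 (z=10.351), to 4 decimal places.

Cross-section at t=0.941: each vertex is (1-t)·p0[i] + t·p1[i].
  v1: (1-0.941)·(1.16,2.83) + 0.941·(2.61,4.11) = (2.5244,4.0345)
  v2: (1-0.941)·(-0.72,3.59) + 0.941·(-0.87,6.21) = (-0.8611,6.0554)
  v3: (1-0.941)·(-1.77,3.18) + 0.941·(-2.11,3.91) = (-2.0899,3.8669)
  v4: (1-0.941)·(-1.94,-4.52) + 0.941·(-2.29,-7.49) = (-2.2694,-7.3148)
  v5: (1-0.941)·(1.51,-2.75) + 0.941·(2.76,-4.88) = (2.6862,-4.7543)
Shoelace sum Σ(x_i·y_{i+1} − x_{i+1}·y_i):
  i=1: 2.5244·6.0554 − -0.8611·4.0345 = +18.7609 (running +18.7609)
  i=2: -0.8611·3.8669 − -2.0899·6.0554 = +9.3255 (running +28.0864)
  i=3: -2.0899·-7.3148 − -2.2694·3.8669 = +24.0628 (running +52.1492)
  i=4: -2.2694·-4.7543 − 2.6862·-7.3148 = +30.4385 (running +82.5877)
  i=5: 2.6862·4.0345 − 2.5244·-4.7543 = +22.8397 (running +105.4274)
Area = |Σ|/2 = |105.4274|/2 = 52.7137

Area at t=0.941: 52.7137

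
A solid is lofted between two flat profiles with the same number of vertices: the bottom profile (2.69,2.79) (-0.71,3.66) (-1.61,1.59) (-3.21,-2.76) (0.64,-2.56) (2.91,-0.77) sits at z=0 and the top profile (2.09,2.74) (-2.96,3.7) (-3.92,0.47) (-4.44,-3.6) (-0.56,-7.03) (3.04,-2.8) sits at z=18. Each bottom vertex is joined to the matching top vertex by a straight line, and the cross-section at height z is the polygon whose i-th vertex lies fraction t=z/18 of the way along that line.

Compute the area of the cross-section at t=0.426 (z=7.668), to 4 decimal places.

Cross-section at t=0.426: each vertex is (1-t)·p0[i] + t·p1[i].
  v1: (1-0.426)·(2.69,2.79) + 0.426·(2.09,2.74) = (2.4344,2.7687)
  v2: (1-0.426)·(-0.71,3.66) + 0.426·(-2.96,3.7) = (-1.6685,3.6770)
  v3: (1-0.426)·(-1.61,1.59) + 0.426·(-3.92,0.47) = (-2.5941,1.1129)
  v4: (1-0.426)·(-3.21,-2.76) + 0.426·(-4.44,-3.6) = (-3.7340,-3.1178)
  v5: (1-0.426)·(0.64,-2.56) + 0.426·(-0.56,-7.03) = (0.1288,-4.4642)
  v6: (1-0.426)·(2.91,-0.77) + 0.426·(3.04,-2.8) = (2.9654,-1.6348)
Shoelace sum Σ(x_i·y_{i+1} − x_{i+1}·y_i):
  i=1: 2.4344·3.6770 − -1.6685·2.7687 = +13.5710 (running +13.5710)
  i=2: -1.6685·1.1129 − -2.5941·3.6770 = +7.6816 (running +21.2526)
  i=3: -2.5941·-3.1178 − -3.7340·1.1129 = +12.2433 (running +33.4959)
  i=4: -3.7340·-4.4642 − 0.1288·-3.1178 = +17.0709 (running +50.5668)
  i=5: 0.1288·-1.6348 − 2.9654·-4.4642 = +13.0275 (running +63.5944)
  i=6: 2.9654·2.7687 − 2.4344·-1.6348 = +12.1900 (running +75.7843)
Area = |Σ|/2 = |75.7843|/2 = 37.8922

Area at t=0.426: 37.8922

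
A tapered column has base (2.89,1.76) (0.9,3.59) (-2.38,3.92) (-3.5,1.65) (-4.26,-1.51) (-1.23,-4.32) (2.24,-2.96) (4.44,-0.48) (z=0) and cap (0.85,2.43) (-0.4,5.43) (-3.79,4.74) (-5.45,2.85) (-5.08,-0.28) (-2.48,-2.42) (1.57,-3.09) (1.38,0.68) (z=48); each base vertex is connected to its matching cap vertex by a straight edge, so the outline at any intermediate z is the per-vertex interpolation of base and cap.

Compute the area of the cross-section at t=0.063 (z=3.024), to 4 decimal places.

Cross-section at t=0.063: each vertex is (1-t)·p0[i] + t·p1[i].
  v1: (1-0.063)·(2.89,1.76) + 0.063·(0.85,2.43) = (2.7615,1.8022)
  v2: (1-0.063)·(0.9,3.59) + 0.063·(-0.4,5.43) = (0.8181,3.7059)
  v3: (1-0.063)·(-2.38,3.92) + 0.063·(-3.79,4.74) = (-2.4688,3.9717)
  v4: (1-0.063)·(-3.5,1.65) + 0.063·(-5.45,2.85) = (-3.6229,1.7256)
  v5: (1-0.063)·(-4.26,-1.51) + 0.063·(-5.08,-0.28) = (-4.3117,-1.4325)
  v6: (1-0.063)·(-1.23,-4.32) + 0.063·(-2.48,-2.42) = (-1.3088,-4.2003)
  v7: (1-0.063)·(2.24,-2.96) + 0.063·(1.57,-3.09) = (2.1978,-2.9682)
  v8: (1-0.063)·(4.44,-0.48) + 0.063·(1.38,0.68) = (4.2472,-0.4069)
Shoelace sum Σ(x_i·y_{i+1} − x_{i+1}·y_i):
  i=1: 2.7615·3.7059 − 0.8181·1.8022 = +8.7594 (running +8.7594)
  i=2: 0.8181·3.9717 − -2.4688·3.7059 = +12.3985 (running +21.1579)
  i=3: -2.4688·1.7256 − -3.6229·3.9717 = +10.1285 (running +31.2865)
  i=4: -3.6229·-1.4325 − -4.3117·1.7256 = +12.6300 (running +43.9164)
  i=5: -4.3117·-4.2003 − -1.3088·-1.4325 = +16.2355 (running +60.1519)
  i=6: -1.3088·-2.9682 − 2.1978·-4.2003 = +13.1160 (running +73.2679)
  i=7: 2.1978·-0.4069 − 4.2472·-2.9682 = +11.7122 (running +84.9801)
  i=8: 4.2472·1.8022 − 2.7615·-0.4069 = +8.7781 (running +93.7582)
Area = |Σ|/2 = |93.7582|/2 = 46.8791

Area at t=0.063: 46.8791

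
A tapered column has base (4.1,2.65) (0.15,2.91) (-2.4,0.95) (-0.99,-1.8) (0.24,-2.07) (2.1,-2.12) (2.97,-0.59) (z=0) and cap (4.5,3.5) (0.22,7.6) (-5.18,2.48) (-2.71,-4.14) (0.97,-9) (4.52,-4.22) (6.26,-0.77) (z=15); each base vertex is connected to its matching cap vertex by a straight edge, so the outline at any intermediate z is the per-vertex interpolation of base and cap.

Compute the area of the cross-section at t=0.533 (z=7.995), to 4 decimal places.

Cross-section at t=0.533: each vertex is (1-t)·p0[i] + t·p1[i].
  v1: (1-0.533)·(4.1,2.65) + 0.533·(4.5,3.5) = (4.3132,3.1031)
  v2: (1-0.533)·(0.15,2.91) + 0.533·(0.22,7.6) = (0.1873,5.4098)
  v3: (1-0.533)·(-2.4,0.95) + 0.533·(-5.18,2.48) = (-3.8817,1.7655)
  v4: (1-0.533)·(-0.99,-1.8) + 0.533·(-2.71,-4.14) = (-1.9068,-3.0472)
  v5: (1-0.533)·(0.24,-2.07) + 0.533·(0.97,-9) = (0.6291,-5.7637)
  v6: (1-0.533)·(2.1,-2.12) + 0.533·(4.52,-4.22) = (3.3899,-3.2393)
  v7: (1-0.533)·(2.97,-0.59) + 0.533·(6.26,-0.77) = (4.7236,-0.6859)
Shoelace sum Σ(x_i·y_{i+1} − x_{i+1}·y_i):
  i=1: 4.3132·5.4098 − 0.1873·3.1031 = +22.7522 (running +22.7522)
  i=2: 0.1873·1.7655 − -3.8817·5.4098 = +21.3300 (running +44.0822)
  i=3: -3.8817·-3.0472 − -1.9068·1.7655 = +15.1949 (running +59.2771)
  i=4: -1.9068·-5.7637 − 0.6291·-3.0472 = +12.9069 (running +72.1840)
  i=5: 0.6291·-3.2393 − 3.3899·-5.7637 = +17.5003 (running +89.6843)
  i=6: 3.3899·-0.6859 − 4.7236·-3.2393 = +12.9758 (running +102.6601)
  i=7: 4.7236·3.1031 − 4.3132·-0.6859 = +17.6161 (running +120.2762)
Area = |Σ|/2 = |120.2762|/2 = 60.1381

Area at t=0.533: 60.1381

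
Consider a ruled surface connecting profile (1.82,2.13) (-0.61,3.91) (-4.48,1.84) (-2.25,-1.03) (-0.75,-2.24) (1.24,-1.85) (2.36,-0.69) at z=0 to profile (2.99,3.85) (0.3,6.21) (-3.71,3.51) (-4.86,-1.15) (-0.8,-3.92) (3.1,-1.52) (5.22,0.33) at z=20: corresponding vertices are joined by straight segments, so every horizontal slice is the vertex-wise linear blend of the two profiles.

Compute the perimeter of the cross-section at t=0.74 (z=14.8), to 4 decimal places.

Cross-section at t=0.74: each vertex is (1-t)·p0[i] + t·p1[i].
  v1: (1-0.74)·(1.82,2.13) + 0.74·(2.99,3.85) = (2.6858,3.4028)
  v2: (1-0.74)·(-0.61,3.91) + 0.74·(0.3,6.21) = (0.0634,5.6120)
  v3: (1-0.74)·(-4.48,1.84) + 0.74·(-3.71,3.51) = (-3.9102,3.0758)
  v4: (1-0.74)·(-2.25,-1.03) + 0.74·(-4.86,-1.15) = (-4.1814,-1.1188)
  v5: (1-0.74)·(-0.75,-2.24) + 0.74·(-0.8,-3.92) = (-0.7870,-3.4832)
  v6: (1-0.74)·(1.24,-1.85) + 0.74·(3.1,-1.52) = (2.6164,-1.6058)
  v7: (1-0.74)·(2.36,-0.69) + 0.74·(5.22,0.33) = (4.4764,0.0648)
Perimeter = Σ |v_{i+1} − v_i|:
  edge 1→2: √(-2.6224² + 2.2092²) = 3.4289 (running 3.4289)
  edge 2→3: √(-3.9736² + -2.5362²) = 4.7140 (running 8.1429)
  edge 3→4: √(-0.2712² + -4.1946²) = 4.2034 (running 12.3463)
  edge 4→5: √(3.3944² + -2.3644²) = 4.1367 (running 16.4830)
  edge 5→6: √(3.4034² + 1.8774²) = 3.8869 (running 20.3699)
  edge 6→7: √(1.8600² + 1.6706²) = 2.5001 (running 22.8700)
  edge 7→1: √(-1.7906² + 3.3380²) = 3.7879 (running 26.6579)
Perimeter = 26.6579

Perimeter at t=0.74: 26.6579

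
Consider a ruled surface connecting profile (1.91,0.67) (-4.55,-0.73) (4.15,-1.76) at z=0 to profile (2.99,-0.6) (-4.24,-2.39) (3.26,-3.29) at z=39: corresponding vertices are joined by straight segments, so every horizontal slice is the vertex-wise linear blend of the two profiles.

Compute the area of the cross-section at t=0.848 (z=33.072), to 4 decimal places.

Area at t=0.848: 9.9191

Cross-section at t=0.848: each vertex is (1-t)·p0[i] + t·p1[i].
  v1: (1-0.848)·(1.91,0.67) + 0.848·(2.99,-0.6) = (2.8258,-0.4070)
  v2: (1-0.848)·(-4.55,-0.73) + 0.848·(-4.24,-2.39) = (-4.2871,-2.1377)
  v3: (1-0.848)·(4.15,-1.76) + 0.848·(3.26,-3.29) = (3.3953,-3.0574)
Shoelace sum Σ(x_i·y_{i+1} − x_{i+1}·y_i):
  i=1: 2.8258·-2.1377 − -4.2871·-0.4070 = -7.7854 (running -7.7854)
  i=2: -4.2871·-3.0574 − 3.3953·-2.1377 = +20.3656 (running +12.5802)
  i=3: 3.3953·-0.4070 − 2.8258·-3.0574 = +7.2581 (running +19.8383)
Area = |Σ|/2 = |19.8383|/2 = 9.9191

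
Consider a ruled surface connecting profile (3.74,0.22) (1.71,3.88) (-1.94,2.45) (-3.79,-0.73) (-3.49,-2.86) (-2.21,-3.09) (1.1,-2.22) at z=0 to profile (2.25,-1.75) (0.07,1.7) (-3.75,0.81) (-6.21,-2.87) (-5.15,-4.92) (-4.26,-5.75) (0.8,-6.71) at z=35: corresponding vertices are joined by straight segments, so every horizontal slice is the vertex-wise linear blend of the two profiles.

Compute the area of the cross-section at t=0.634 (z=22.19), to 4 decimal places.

Cross-section at t=0.634: each vertex is (1-t)·p0[i] + t·p1[i].
  v1: (1-0.634)·(3.74,0.22) + 0.634·(2.25,-1.75) = (2.7953,-1.0290)
  v2: (1-0.634)·(1.71,3.88) + 0.634·(0.07,1.7) = (0.6702,2.4979)
  v3: (1-0.634)·(-1.94,2.45) + 0.634·(-3.75,0.81) = (-3.0875,1.4102)
  v4: (1-0.634)·(-3.79,-0.73) + 0.634·(-6.21,-2.87) = (-5.3243,-2.0868)
  v5: (1-0.634)·(-3.49,-2.86) + 0.634·(-5.15,-4.92) = (-4.5424,-4.1660)
  v6: (1-0.634)·(-2.21,-3.09) + 0.634·(-4.26,-5.75) = (-3.5097,-4.7764)
  v7: (1-0.634)·(1.1,-2.22) + 0.634·(0.8,-6.71) = (0.9098,-5.0667)
Shoelace sum Σ(x_i·y_{i+1} − x_{i+1}·y_i):
  i=1: 2.7953·2.4979 − 0.6702·-1.0290 = +7.6721 (running +7.6721)
  i=2: 0.6702·1.4102 − -3.0875·2.4979 = +8.6575 (running +16.3296)
  i=3: -3.0875·-2.0868 − -5.3243·1.4102 = +13.9515 (running +30.2811)
  i=4: -5.3243·-4.1660 − -4.5424·-2.0868 = +12.7022 (running +42.9832)
  i=5: -4.5424·-4.7764 − -3.5097·-4.1660 = +7.0751 (running +50.0584)
  i=6: -3.5097·-5.0667 − 0.9098·-4.7764 = +22.1281 (running +72.1864)
  i=7: 0.9098·-1.0290 − 2.7953·-5.0667 = +13.2269 (running +85.4133)
Area = |Σ|/2 = |85.4133|/2 = 42.7067

Area at t=0.634: 42.7067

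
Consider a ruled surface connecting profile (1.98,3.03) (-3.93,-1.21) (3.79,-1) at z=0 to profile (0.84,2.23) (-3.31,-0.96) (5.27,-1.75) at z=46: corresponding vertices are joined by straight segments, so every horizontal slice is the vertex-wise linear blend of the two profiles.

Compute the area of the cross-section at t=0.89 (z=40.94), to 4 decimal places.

Cross-section at t=0.89: each vertex is (1-t)·p0[i] + t·p1[i].
  v1: (1-0.89)·(1.98,3.03) + 0.89·(0.84,2.23) = (0.9654,2.3180)
  v2: (1-0.89)·(-3.93,-1.21) + 0.89·(-3.31,-0.96) = (-3.3782,-0.9875)
  v3: (1-0.89)·(3.79,-1) + 0.89·(5.27,-1.75) = (5.1072,-1.6675)
Shoelace sum Σ(x_i·y_{i+1} − x_{i+1}·y_i):
  i=1: 0.9654·-0.9875 − -3.3782·2.3180 = +6.8773 (running +6.8773)
  i=2: -3.3782·-1.6675 − 5.1072·-0.9875 = +10.6765 (running +17.5538)
  i=3: 5.1072·2.3180 − 0.9654·-1.6675 = +13.4483 (running +31.0021)
Area = |Σ|/2 = |31.0021|/2 = 15.5011

Area at t=0.89: 15.5011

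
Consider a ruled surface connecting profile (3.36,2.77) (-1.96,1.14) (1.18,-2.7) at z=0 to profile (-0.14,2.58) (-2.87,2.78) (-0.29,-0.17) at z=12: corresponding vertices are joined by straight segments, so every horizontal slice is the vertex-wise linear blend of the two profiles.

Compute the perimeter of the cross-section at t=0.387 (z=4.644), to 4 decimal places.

Perimeter at t=0.387: 13.6040

Cross-section at t=0.387: each vertex is (1-t)·p0[i] + t·p1[i].
  v1: (1-0.387)·(3.36,2.77) + 0.387·(-0.14,2.58) = (2.0055,2.6965)
  v2: (1-0.387)·(-1.96,1.14) + 0.387·(-2.87,2.78) = (-2.3122,1.7747)
  v3: (1-0.387)·(1.18,-2.7) + 0.387·(-0.29,-0.17) = (0.6111,-1.7209)
Perimeter = Σ |v_{i+1} − v_i|:
  edge 1→2: √(-4.3177² + -0.9218²) = 4.4150 (running 4.4150)
  edge 2→3: √(2.9233² + -3.4956²) = 4.5568 (running 8.9718)
  edge 3→1: √(1.3944² + 4.4174²) = 4.6322 (running 13.6040)
Perimeter = 13.6040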